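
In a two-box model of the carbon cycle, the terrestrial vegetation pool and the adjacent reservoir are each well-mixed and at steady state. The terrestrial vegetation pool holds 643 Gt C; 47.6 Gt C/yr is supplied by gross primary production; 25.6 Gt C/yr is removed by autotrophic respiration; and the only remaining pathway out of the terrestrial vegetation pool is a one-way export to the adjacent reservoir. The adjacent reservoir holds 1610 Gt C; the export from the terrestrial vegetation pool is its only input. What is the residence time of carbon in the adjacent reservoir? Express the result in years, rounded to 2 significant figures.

73 yr

Balance the terrestrial vegetation pool: ΣF_in = 47.600 Gt C/yr.
Export to the adjacent reservoir = ΣF_in − (25.6) = 22.000 Gt C/yr.
At steady state the output of the adjacent reservoir equals its input, 22.000 Gt C/yr.
τ = M / F = 1610 / 22.000 = 73.18 yr.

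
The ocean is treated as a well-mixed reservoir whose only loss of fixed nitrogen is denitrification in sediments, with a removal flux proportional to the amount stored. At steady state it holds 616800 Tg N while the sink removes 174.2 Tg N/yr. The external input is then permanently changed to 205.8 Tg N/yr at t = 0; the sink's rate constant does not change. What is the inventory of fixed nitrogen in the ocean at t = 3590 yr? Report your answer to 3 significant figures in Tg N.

τ = M₀/F₀ = 616800/174.2 = 3541 yr; rate constant k = 1/τ.
New steady state M_∞ = F₁/k = F₁·τ = 205.8 × 3541 = 728690 Tg N.
M(t) = M_∞ + (M₀ − M_∞)·e^(−t/τ); t/τ = 3590/3541 = 1.014, so e^(−t/τ) = 0.3628.
M(t) = 728690 − 111900 × 0.3628 = 688100 Tg N.

688000 Tg N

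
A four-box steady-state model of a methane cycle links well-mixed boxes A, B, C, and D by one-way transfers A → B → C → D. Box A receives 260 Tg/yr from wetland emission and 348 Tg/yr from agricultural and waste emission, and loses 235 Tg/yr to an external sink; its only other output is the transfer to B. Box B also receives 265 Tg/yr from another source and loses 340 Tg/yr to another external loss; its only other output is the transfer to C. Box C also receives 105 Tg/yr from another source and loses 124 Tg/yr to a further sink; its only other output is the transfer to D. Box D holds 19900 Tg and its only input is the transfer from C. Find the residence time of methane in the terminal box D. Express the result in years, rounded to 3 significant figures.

71.3 yr

Box A: F(A→B) = (260 + 348) − 235 = 373.00 Tg/yr.
Box B: F(B→C) = (373.00 + 265) − 340 = 298.00 Tg/yr.
Box C: F(C→D) = (298.00 + 105) − 124 = 279.00 Tg/yr.
Box D throughput = its input = 279.00 Tg/yr; τ = 19900 / 279.00 = 71.33 yr.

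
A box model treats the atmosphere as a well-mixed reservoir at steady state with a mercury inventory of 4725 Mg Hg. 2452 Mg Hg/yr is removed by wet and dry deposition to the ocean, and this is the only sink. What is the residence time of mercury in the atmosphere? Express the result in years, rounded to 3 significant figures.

1.93 yr

τ = M / F = 4725 / 2452 = 1.927 yr.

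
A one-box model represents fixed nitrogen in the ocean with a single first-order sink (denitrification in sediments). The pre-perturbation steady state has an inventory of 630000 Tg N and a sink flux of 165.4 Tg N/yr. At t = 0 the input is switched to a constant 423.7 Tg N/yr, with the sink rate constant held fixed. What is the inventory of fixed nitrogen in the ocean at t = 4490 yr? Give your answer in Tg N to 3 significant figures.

Residence time τ = M₀/F₀ = 3809 yr. The eventual steady state is M_∞ = M₀·(F₁/F₀) = 630000 × 423.7/165.4 = 1.6139×10^6 Tg N.
The anomaly ΔM(t) = M(t) − M_∞ decays as ΔM₀·e^(−t/τ) with ΔM₀ = 630000 − 1.6139×10^6 = −983900 Tg N.
At t = 4490 yr, e^(−t/τ) = e^(−1.179) = 0.3076, so ΔM = −302700 Tg N and M = 1.6139×10^6 − 302700 = 1.3112×10^6 Tg N.

1.31×10^6 Tg N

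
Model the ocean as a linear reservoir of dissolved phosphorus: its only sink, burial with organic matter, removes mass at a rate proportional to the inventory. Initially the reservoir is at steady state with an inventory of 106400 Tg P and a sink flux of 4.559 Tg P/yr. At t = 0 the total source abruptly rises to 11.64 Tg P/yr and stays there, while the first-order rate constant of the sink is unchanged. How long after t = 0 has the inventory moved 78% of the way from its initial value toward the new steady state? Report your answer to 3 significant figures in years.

35300 yr

τ = M₀/F₀ = 106400/4.559 = 23340 yr.
The remaining gap fraction is e^(−t/τ); 78% covered ⇒ e^(−t/τ) = 0.220.
t = −τ ln(0.220) = 23340 × 1.514 = 35340 yr.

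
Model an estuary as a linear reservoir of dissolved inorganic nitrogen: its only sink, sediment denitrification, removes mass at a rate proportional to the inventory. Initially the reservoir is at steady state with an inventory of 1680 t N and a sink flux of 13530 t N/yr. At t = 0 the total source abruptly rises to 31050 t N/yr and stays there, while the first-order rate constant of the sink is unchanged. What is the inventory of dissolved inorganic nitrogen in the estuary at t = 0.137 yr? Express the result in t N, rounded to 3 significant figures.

τ = M₀/F₀ = 1680/13530 = 0.1242 yr; rate constant k = 1/τ.
New steady state M_∞ = F₁/k = F₁·τ = 31050 × 0.1242 = 3855.4 t N.
M(t) = M_∞ + (M₀ − M_∞)·e^(−t/τ); t/τ = 0.137/0.1242 = 1.103, so e^(−t/τ) = 0.3318.
M(t) = 3855.4 − 2175 × 0.3318 = 3133.7 t N.

3130 t N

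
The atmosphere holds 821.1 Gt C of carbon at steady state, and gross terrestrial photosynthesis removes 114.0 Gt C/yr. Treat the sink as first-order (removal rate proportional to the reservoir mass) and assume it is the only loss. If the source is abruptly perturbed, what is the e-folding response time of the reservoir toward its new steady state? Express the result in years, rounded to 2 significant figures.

For a linear reservoir the response time equals the residence time τ = M/F.
τ = 821.1 / 114.0 = 7.203 yr.

7.2 yr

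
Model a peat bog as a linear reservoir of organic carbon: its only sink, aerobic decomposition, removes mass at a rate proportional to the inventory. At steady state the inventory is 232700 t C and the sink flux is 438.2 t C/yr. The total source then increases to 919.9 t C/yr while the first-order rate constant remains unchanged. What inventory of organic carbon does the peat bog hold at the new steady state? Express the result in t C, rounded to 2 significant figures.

Rate constant k = F/M = 438.2 / 232700 = 0.001883 yr⁻¹.
At the new steady state, source = k·M_new ⇒ M_new = 919.9 / 0.001883 = 488500 t C.
(Equivalently M_new = M × F_new/F_old = 232700 × 919.9/438.2.)

490000 t C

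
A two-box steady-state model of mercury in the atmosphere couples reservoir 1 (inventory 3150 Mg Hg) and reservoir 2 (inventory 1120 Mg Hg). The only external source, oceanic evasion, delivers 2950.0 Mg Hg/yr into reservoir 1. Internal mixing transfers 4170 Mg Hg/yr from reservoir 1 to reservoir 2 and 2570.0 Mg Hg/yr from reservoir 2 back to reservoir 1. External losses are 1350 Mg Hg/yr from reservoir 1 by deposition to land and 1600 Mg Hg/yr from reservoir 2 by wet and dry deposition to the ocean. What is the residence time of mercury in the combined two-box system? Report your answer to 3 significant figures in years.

Treat the two boxes together as one reservoir: the mixing fluxes between them are internal recycling, so τ = ΣM / Σ(external losses).
M_total = 3150 + 1120 = 4270.0 Mg Hg.
ΣF_external_out = 1350 + 1600 = 2950.0 Mg Hg/yr.
τ = M_total / ΣF_ext = 4270.0 / 2950.0 = 1.447 yr.

1.45 yr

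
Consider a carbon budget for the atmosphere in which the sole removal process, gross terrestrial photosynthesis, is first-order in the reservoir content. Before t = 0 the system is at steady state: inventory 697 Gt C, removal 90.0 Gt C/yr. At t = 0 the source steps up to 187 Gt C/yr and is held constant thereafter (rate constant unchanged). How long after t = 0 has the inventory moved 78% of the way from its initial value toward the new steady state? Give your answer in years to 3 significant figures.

τ = M₀/F₀ = 697/90.0 = 7.744 yr.
The remaining gap fraction is e^(−t/τ); 78% covered ⇒ e^(−t/τ) = 0.220.
t = −τ ln(0.220) = 7.744 × 1.514 = 11.73 yr.

11.7 yr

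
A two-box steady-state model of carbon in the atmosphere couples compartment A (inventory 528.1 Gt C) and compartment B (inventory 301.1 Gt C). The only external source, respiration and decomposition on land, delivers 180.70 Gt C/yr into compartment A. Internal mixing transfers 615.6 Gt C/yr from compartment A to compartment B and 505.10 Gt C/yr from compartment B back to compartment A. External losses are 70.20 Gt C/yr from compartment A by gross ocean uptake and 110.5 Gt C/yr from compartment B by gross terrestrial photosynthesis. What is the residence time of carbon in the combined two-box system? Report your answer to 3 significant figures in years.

4.59 yr

Residence time in the combined system uses the total inventory and the total *external* removal — internal exchanges between the two boxes cancel.
M_total = 528.1 + 301.1 = 829.20 Gt C.
ΣF_external_out = 70.20 + 110.5 = 180.70 Gt C/yr.
τ = M_total / ΣF_ext = 829.20 / 180.70 = 4.589 yr.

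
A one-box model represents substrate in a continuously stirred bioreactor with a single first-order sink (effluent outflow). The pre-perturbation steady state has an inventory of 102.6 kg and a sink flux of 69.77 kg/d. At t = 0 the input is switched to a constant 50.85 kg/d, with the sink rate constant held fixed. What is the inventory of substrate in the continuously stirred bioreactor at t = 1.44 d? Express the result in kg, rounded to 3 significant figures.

85.2 kg

The sink rate constant is k = F₀/M₀ = 69.77/102.6 = 0.6800 d⁻¹.
Solving dM/dt = F₁ − kM with M(0) = M₀ gives M(t) = F₁/k + (M₀ − F₁/k)·e^(−kt).
F₁/k = 50.85/0.6800 = 74.777 kg; kt = 0.6800 × 1.44 = 0.9792, e^(−kt) = 0.3756.
M(1.44) = 74.777 + (102.6 − 74.777) × 0.3756 = 74.777 + 10.45 = 85.228 kg.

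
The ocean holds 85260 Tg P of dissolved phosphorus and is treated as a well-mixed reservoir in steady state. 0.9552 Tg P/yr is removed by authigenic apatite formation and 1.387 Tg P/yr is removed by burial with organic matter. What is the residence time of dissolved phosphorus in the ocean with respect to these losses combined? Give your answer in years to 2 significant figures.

Total removal = 0.9552 + 1.387 = 2.3422 Tg P/yr.
τ = M / ΣF_out = 85260 / 2.3422 = 36400 yr.

36000 yr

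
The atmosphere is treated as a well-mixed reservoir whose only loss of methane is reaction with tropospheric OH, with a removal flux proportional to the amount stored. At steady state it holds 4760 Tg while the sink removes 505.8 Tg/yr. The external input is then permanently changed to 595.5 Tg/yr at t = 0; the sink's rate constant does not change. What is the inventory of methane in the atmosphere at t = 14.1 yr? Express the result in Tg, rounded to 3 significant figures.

5420 Tg

τ = M₀/F₀ = 4760/505.8 = 9.411 yr; rate constant k = 1/τ.
New steady state M_∞ = F₁/k = F₁·τ = 595.5 × 9.411 = 5604.2 Tg.
M(t) = M_∞ + (M₀ − M_∞)·e^(−t/τ); t/τ = 14.1/9.411 = 1.498, so e^(−t/τ) = 0.2235.
M(t) = 5604.2 − 844.2 × 0.2235 = 5415.5 Tg.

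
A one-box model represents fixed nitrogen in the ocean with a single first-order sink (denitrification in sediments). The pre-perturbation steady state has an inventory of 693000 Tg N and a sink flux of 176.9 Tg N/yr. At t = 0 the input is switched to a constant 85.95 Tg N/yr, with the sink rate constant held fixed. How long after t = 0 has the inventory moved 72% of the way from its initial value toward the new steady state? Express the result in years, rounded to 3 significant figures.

4990 yr

τ = M₀/F₀ = 693000/176.9 = 3917 yr.
The remaining gap fraction is e^(−t/τ); 72% covered ⇒ e^(−t/τ) = 0.280.
t = −τ ln(0.280) = 3917 × 1.273 = 4987 yr.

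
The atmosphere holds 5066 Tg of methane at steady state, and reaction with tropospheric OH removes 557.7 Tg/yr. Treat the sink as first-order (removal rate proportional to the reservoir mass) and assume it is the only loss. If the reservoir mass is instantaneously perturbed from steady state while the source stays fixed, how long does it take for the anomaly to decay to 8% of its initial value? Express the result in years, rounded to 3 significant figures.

For a linear reservoir the anomaly decays as exp(−t/τ) with τ = M/F = 5066/557.7 = 9.084 yr.
exp(−t/τ) = 0.08 ⇒ t = −τ ln(0.08) = 9.084 × 2.526 = 22.94 yr.

22.9 yr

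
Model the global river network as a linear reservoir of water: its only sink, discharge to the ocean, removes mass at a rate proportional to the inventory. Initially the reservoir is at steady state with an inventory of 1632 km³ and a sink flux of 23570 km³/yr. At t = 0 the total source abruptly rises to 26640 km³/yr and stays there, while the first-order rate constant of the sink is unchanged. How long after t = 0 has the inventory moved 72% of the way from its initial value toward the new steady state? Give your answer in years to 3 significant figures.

0.0881 yr

τ = M₀/F₀ = 1632/23570 = 0.06924 yr.
The remaining gap fraction is e^(−t/τ); 72% covered ⇒ e^(−t/τ) = 0.280.
t = −τ ln(0.280) = 0.06924 × 1.273 = 0.08814 yr.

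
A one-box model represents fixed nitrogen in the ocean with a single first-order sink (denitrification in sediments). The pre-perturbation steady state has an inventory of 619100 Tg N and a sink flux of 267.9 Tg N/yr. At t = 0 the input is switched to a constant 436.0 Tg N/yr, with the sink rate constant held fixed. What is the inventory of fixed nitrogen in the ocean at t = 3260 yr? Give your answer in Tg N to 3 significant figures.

Residence time τ = M₀/F₀ = 2311 yr. The eventual steady state is M_∞ = M₀·(F₁/F₀) = 619100 × 436.0/267.9 = 1.0076×10^6 Tg N.
The anomaly ΔM(t) = M(t) − M_∞ decays as ΔM₀·e^(−t/τ) with ΔM₀ = 619100 − 1.0076×10^6 = −388500 Tg N.
At t = 3260 yr, e^(−t/τ) = e^(−1.411) = 0.2440, so ΔM = −94780 Tg N and M = 1.0076×10^6 − 94780 = 912790 Tg N.

913000 Tg N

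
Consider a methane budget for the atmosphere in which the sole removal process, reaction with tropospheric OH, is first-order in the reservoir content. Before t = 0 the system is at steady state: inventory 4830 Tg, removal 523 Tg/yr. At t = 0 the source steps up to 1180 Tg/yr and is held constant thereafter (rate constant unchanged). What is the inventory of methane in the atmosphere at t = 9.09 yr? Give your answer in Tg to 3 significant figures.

The sink rate constant is k = F₀/M₀ = 523/4830 = 0.1083 yr⁻¹.
Solving dM/dt = F₁ − kM with M(0) = M₀ gives M(t) = F₁/k + (M₀ − F₁/k)·e^(−kt).
F₁/k = 1180/0.1083 = 10898 Tg; kt = 0.1083 × 9.09 = 0.9843, e^(−kt) = 0.3737.
M(9.09) = 10898 + (4830 − 10898) × 0.3737 = 10898 − 2267 = 8630.0 Tg.

8630 Tg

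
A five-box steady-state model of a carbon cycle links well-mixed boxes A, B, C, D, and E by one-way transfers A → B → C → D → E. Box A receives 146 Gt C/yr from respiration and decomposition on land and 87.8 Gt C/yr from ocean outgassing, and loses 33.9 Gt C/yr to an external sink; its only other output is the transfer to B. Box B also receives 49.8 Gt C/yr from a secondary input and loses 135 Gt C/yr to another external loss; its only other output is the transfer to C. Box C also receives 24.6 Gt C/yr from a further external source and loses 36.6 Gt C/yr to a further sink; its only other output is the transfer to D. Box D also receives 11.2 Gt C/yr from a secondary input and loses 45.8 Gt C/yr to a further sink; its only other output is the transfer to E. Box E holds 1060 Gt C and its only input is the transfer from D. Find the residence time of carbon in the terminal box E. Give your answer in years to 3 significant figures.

15.6 yr

Box A: F(A→B) = (146 + 87.8) − 33.9 = 199.90 Gt C/yr.
Box B: F(B→C) = (199.90 + 49.8) − 135 = 114.70 Gt C/yr.
Box C: F(C→D) = (114.70 + 24.6) − 36.6 = 102.70 Gt C/yr.
Box D: F(D→E) = (102.70 + 11.2) − 45.8 = 68.100 Gt C/yr.
Box E throughput = its input = 68.100 Gt C/yr; τ = 1060 / 68.100 = 15.57 yr.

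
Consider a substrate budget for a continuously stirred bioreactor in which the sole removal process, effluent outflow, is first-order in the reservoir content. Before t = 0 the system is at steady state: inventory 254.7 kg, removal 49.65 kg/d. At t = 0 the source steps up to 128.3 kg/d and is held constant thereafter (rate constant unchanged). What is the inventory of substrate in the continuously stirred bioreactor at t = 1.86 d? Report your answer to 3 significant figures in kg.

The sink rate constant is k = F₀/M₀ = 49.65/254.7 = 0.1949 d⁻¹.
Solving dM/dt = F₁ − kM with M(0) = M₀ gives M(t) = F₁/k + (M₀ − F₁/k)·e^(−kt).
F₁/k = 128.3/0.1949 = 658.17 kg; kt = 0.1949 × 1.86 = 0.3626, e^(−kt) = 0.6959.
M(1.86) = 658.17 + (254.7 − 658.17) × 0.6959 = 658.17 − 280.8 = 377.40 kg.

377 kg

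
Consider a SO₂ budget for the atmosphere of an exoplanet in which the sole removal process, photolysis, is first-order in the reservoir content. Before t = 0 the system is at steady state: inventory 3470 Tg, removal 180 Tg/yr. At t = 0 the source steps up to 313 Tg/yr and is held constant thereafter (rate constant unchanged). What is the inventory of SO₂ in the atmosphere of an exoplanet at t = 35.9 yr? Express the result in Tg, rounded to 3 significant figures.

Residence time τ = M₀/F₀ = 19.28 yr. The eventual steady state is M_∞ = M₀·(F₁/F₀) = 3470 × 313/180 = 6033.9 Tg.
The anomaly ΔM(t) = M(t) − M_∞ decays as ΔM₀·e^(−t/τ) with ΔM₀ = 3470 − 6033.9 = −2564 Tg.
At t = 35.9 yr, e^(−t/τ) = e^(−1.862) = 0.1553, so ΔM = −398.2 Tg and M = 6033.9 − 398.2 = 5635.7 Tg.

5640 Tg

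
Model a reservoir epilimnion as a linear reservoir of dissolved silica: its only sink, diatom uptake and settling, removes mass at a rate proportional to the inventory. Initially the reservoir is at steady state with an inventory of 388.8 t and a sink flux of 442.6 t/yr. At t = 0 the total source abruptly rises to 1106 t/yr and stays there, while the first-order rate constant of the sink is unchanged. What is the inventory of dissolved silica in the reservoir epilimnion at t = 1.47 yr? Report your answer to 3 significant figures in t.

862 t

The sink rate constant is k = F₀/M₀ = 442.6/388.8 = 1.138 yr⁻¹.
Solving dM/dt = F₁ − kM with M(0) = M₀ gives M(t) = F₁/k + (M₀ − F₁/k)·e^(−kt).
F₁/k = 1106/1.138 = 971.56 t; kt = 1.138 × 1.47 = 1.673, e^(−kt) = 0.1876.
M(1.47) = 971.56 + (388.8 − 971.56) × 0.1876 = 971.56 − 109.3 = 862.23 t.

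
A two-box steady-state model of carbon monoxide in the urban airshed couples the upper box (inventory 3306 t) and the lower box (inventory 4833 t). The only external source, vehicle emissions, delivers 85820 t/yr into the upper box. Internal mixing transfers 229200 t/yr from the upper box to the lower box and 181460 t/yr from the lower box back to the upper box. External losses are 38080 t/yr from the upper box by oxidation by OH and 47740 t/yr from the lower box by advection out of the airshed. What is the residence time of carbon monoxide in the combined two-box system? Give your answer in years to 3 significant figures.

Residence time in the combined system uses the total inventory and the total *external* removal — internal exchanges between the two boxes cancel.
M_total = 3306 + 4833 = 8139.0 t.
ΣF_external_out = 38080 + 47740 = 85820 t/yr.
τ = M_total / ΣF_ext = 8139.0 / 85820 = 0.09484 yr.

0.0948 yr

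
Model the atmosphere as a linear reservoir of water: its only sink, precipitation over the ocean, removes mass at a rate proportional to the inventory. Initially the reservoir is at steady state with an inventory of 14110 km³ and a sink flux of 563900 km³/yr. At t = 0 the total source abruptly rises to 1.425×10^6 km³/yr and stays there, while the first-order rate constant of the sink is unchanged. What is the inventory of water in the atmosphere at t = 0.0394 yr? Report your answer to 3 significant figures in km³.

31200 km³

The sink rate constant is k = F₀/M₀ = 563900/14110 = 39.96 yr⁻¹.
Solving dM/dt = F₁ − kM with M(0) = M₀ gives M(t) = F₁/k + (M₀ − F₁/k)·e^(−kt).
F₁/k = 1.425×10^6/39.96 = 35657 km³; kt = 39.96 × 0.0394 = 1.575, e^(−kt) = 0.2071.
M(0.0394) = 35657 + (14110 − 35657) × 0.2071 = 35657 − 4462 = 31195 km³.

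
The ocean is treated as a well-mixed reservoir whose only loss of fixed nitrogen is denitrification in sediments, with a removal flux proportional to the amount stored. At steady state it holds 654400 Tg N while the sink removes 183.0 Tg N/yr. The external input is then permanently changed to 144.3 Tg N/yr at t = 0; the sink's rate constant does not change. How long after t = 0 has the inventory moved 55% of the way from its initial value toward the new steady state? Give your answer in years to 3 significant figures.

τ = M₀/F₀ = 654400/183.0 = 3576 yr.
The remaining gap fraction is e^(−t/τ); 55% covered ⇒ e^(−t/τ) = 0.450.
t = −τ ln(0.450) = 3576 × 0.7985 = 2855 yr.

2860 yr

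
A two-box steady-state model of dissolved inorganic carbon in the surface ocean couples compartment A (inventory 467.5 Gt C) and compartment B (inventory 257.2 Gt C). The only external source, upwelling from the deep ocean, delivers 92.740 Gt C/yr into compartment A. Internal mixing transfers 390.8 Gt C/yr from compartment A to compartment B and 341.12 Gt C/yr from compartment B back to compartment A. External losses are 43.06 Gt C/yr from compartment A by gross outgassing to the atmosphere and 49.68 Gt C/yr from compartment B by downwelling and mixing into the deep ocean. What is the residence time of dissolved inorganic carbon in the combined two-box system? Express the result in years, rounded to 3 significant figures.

7.81 yr

Residence time in the combined system uses the total inventory and the total *external* removal — internal exchanges between the two boxes cancel.
M_total = 467.5 + 257.2 = 724.70 Gt C.
ΣF_external_out = 43.06 + 49.68 = 92.740 Gt C/yr.
τ = M_total / ΣF_ext = 724.70 / 92.740 = 7.814 yr.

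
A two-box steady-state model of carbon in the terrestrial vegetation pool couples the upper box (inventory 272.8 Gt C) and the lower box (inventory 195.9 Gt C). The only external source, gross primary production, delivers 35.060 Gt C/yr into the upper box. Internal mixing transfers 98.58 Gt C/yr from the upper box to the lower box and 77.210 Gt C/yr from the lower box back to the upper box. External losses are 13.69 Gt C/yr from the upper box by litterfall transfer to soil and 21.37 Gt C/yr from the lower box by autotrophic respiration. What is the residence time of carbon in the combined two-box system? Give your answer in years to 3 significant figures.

13.4 yr

For the system as a whole, the A↔B exchange is internal and contributes nothing to the throughput; only the external sinks remove mass.
M_total = 272.8 + 195.9 = 468.70 Gt C.
ΣF_external_out = 13.69 + 21.37 = 35.060 Gt C/yr.
τ = M_total / ΣF_ext = 468.70 / 35.060 = 13.37 yr.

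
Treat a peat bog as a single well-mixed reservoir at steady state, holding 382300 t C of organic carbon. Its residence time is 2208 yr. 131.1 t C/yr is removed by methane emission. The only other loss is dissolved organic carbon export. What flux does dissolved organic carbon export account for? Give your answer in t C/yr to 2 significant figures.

Total removal F = M/τ = 382300 / 2208 = 173.1 t C/yr.
Dissolved organic carbon export = F − (131.1) = 173.1 − 131.1 = 42.04 t C/yr.

42 t C/yr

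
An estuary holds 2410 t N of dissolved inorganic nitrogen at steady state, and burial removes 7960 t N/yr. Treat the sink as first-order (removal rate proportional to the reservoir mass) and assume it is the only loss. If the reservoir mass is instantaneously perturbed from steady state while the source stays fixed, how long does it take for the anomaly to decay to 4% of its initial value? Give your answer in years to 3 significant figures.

For a linear reservoir the anomaly decays as exp(−t/τ) with τ = M/F = 2410/7960 = 0.3028 yr.
exp(−t/τ) = 0.04 ⇒ t = −τ ln(0.04) = 0.3028 × 3.219 = 0.9746 yr.

0.975 yr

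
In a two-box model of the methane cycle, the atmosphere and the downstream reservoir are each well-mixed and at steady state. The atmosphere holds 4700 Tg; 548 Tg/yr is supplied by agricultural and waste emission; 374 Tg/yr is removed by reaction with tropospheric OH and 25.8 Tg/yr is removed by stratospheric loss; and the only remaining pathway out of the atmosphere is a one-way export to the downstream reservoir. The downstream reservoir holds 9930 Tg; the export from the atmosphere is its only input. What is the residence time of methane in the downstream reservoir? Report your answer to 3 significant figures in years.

Balance the atmosphere: ΣF_in = 548.00 Tg/yr.
Export to the downstream reservoir = ΣF_in − (374 + 25.8) = 148.20 Tg/yr.
At steady state the output of the downstream reservoir equals its input, 148.20 Tg/yr.
τ = M / F = 9930 / 148.20 = 67.00 yr.

67.0 yr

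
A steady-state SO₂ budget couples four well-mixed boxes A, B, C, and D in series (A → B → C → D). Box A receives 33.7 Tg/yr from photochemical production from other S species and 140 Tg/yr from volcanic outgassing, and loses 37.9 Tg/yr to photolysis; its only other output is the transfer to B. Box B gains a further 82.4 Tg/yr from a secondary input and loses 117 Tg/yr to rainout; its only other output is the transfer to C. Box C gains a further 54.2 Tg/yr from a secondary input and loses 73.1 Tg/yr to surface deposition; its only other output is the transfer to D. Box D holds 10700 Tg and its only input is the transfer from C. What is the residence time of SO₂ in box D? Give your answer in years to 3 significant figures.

130 yr

Box A: F(A→B) = (33.7 + 140) − 37.9 = 135.80 Tg/yr.
Box B: F(B→C) = (135.80 + 82.4) − 117 = 101.20 Tg/yr.
Box C: F(C→D) = (101.20 + 54.2) − 73.1 = 82.300 Tg/yr.
Box D throughput = its input = 82.300 Tg/yr; τ = 10700 / 82.300 = 130.0 yr.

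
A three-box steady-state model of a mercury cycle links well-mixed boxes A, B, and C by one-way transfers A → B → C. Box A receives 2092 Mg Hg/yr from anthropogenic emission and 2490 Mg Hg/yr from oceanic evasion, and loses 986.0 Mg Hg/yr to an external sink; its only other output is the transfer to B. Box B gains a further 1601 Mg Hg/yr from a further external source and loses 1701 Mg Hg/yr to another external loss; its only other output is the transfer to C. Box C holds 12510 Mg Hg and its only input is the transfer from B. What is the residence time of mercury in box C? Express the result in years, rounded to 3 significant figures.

3.58 yr

Box A: F(A→B) = (2092 + 2490) − 986.0 = 3596.0 Mg Hg/yr.
Box B: F(B→C) = (3596.0 + 1601) − 1701 = 3496.0 Mg Hg/yr.
Box C throughput = its input = 3496.0 Mg Hg/yr; τ = 12510 / 3496.0 = 3.578 yr.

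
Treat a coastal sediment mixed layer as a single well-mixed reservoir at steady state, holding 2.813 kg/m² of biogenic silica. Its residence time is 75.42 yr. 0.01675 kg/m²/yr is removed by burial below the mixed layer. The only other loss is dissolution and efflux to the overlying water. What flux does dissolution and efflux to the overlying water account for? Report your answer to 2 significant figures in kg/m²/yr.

Total removal F = M/τ = 2.813 / 75.42 = 0.03730 kg/m²/yr.
Dissolution and efflux to the overlying water = F − (0.01675) = 0.03730 − 0.01675 = 0.02055 kg/m²/yr.

0.021 kg/m²/yr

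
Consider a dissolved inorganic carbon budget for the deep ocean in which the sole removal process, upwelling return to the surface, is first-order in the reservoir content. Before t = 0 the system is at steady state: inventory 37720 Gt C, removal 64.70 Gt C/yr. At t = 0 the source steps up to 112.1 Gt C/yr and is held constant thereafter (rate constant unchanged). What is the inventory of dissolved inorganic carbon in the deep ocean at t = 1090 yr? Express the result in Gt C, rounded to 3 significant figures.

61100 Gt C

Residence time τ = M₀/F₀ = 583.0 yr. The eventual steady state is M_∞ = M₀·(F₁/F₀) = 37720 × 112.1/64.70 = 65354 Gt C.
The anomaly ΔM(t) = M(t) − M_∞ decays as ΔM₀·e^(−t/τ) with ΔM₀ = 37720 − 65354 = −27630 Gt C.
At t = 1090 yr, e^(−t/τ) = e^(−1.870) = 0.1542, so ΔM = −4261 Gt C and M = 65354 − 4261 = 61094 Gt C.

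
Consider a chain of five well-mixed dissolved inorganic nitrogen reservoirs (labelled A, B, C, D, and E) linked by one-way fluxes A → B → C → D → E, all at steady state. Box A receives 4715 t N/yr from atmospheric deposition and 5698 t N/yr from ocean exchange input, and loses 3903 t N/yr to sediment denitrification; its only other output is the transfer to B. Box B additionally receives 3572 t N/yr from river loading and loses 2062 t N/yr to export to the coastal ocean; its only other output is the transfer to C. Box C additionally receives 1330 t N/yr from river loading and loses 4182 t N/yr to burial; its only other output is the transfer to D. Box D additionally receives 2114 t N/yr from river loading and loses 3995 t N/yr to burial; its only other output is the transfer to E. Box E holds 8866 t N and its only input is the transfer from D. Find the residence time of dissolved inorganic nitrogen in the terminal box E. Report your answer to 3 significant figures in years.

Box A: F(A→B) = (4715 + 5698) − 3903 = 6510.0 t N/yr.
Box B: F(B→C) = (6510.0 + 3572) − 2062 = 8020.0 t N/yr.
Box C: F(C→D) = (8020.0 + 1330) − 4182 = 5168.0 t N/yr.
Box D: F(D→E) = (5168.0 + 2114) − 3995 = 3287.0 t N/yr.
Box E throughput = its input = 3287.0 t N/yr; τ = 8866 / 3287.0 = 2.697 yr.

2.70 yr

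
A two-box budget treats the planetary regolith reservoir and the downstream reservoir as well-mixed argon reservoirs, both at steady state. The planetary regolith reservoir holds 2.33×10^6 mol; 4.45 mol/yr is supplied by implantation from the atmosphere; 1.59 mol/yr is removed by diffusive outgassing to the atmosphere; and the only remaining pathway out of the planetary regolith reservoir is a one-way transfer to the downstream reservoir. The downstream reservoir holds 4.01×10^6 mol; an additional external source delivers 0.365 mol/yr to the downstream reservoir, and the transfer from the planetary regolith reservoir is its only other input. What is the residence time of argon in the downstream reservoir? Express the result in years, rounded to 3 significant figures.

Balance the planetary regolith reservoir: ΣF_in = 4.4500 mol/yr.
Transfer to the downstream reservoir = ΣF_in − (1.59) = 2.8600 mol/yr.
Total input to the downstream reservoir = 2.8600 + 0.365 = 3.2250 mol/yr; at steady state this equals its total output.
τ = M / F = 4.01×10^6 / 3.2250 = 1.243×10^6 yr.

1.24×10^6 yr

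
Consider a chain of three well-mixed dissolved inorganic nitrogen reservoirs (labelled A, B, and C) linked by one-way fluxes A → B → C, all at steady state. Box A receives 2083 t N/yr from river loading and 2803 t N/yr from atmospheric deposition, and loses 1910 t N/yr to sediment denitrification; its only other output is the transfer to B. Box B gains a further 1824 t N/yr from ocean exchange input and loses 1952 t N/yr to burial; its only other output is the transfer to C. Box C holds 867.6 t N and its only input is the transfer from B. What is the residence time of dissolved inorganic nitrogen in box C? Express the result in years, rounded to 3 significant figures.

0.305 yr

Box A: F(A→B) = (2083 + 2803) − 1910 = 2976.0 t N/yr.
Box B: F(B→C) = (2976.0 + 1824) − 1952 = 2848.0 t N/yr.
Box C throughput = its input = 2848.0 t N/yr; τ = 867.6 / 2848.0 = 0.3046 yr.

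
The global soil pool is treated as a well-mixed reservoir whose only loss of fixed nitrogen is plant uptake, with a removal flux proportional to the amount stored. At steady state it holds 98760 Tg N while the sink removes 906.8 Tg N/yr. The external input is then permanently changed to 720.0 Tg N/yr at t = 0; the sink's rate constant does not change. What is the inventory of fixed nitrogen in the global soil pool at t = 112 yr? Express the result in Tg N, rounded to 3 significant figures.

The sink rate constant is k = F₀/M₀ = 906.8/98760 = 0.009182 yr⁻¹.
Solving dM/dt = F₁ − kM with M(0) = M₀ gives M(t) = F₁/k + (M₀ − F₁/k)·e^(−kt).
F₁/k = 720.0/0.009182 = 78416 Tg N; kt = 0.009182 × 112 = 1.028, e^(−kt) = 0.3576.
M(112) = 78416 + (98760 − 78416) × 0.3576 = 78416 + 7275 = 85691 Tg N.

85700 Tg N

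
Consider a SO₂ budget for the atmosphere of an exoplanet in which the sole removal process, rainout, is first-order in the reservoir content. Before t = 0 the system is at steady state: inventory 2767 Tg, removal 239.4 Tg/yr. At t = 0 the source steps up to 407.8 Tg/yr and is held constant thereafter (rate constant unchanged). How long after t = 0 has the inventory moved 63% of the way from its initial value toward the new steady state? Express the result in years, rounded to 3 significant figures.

τ = M₀/F₀ = 2767/239.4 = 11.56 yr.
The remaining gap fraction is e^(−t/τ); 63% covered ⇒ e^(−t/τ) = 0.370.
t = −τ ln(0.370) = 11.56 × 0.9943 = 11.49 yr.

11.5 yr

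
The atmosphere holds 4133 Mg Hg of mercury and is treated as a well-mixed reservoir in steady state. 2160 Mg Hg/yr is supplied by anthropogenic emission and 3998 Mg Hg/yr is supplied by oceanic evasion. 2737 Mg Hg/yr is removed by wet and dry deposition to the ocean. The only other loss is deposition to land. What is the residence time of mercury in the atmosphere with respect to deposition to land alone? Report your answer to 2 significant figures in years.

At steady state ΣF_in = ΣF_out.
ΣF_in = 2160 + 3998 = 6158.0 Mg Hg/yr.
Deposition to land flux = ΣF_in − (2737) = 6158.0 − 2737 = 3421 Mg Hg/yr.
τ = M / F = 4133 / 3421 = 1.208 yr.

1.2 yr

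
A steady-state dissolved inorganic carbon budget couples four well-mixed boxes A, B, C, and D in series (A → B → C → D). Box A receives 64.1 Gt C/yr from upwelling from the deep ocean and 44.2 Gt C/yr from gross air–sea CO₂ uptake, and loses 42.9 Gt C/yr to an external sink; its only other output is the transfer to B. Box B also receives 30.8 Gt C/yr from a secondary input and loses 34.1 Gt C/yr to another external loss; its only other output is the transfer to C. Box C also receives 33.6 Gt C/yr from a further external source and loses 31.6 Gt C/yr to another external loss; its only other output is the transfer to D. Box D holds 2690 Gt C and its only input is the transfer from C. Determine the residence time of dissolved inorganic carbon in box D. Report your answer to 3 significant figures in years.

Box A: F(A→B) = (64.1 + 44.2) − 42.9 = 65.400 Gt C/yr.
Box B: F(B→C) = (65.400 + 30.8) − 34.1 = 62.100 Gt C/yr.
Box C: F(C→D) = (62.100 + 33.6) − 31.6 = 64.100 Gt C/yr.
Box D throughput = its input = 64.100 Gt C/yr; τ = 2690 / 64.100 = 41.97 yr.

42.0 yr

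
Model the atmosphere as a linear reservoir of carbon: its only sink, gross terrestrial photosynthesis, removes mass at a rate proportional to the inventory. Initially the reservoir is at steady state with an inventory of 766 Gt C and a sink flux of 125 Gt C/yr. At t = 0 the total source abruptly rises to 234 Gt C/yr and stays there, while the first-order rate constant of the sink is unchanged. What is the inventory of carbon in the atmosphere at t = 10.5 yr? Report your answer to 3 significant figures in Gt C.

Residence time τ = M₀/F₀ = 6.128 yr. The eventual steady state is M_∞ = M₀·(F₁/F₀) = 766 × 234/125 = 1434.0 Gt C.
The anomaly ΔM(t) = M(t) − M_∞ decays as ΔM₀·e^(−t/τ) with ΔM₀ = 766 − 1434.0 = −668.0 Gt C.
At t = 10.5 yr, e^(−t/τ) = e^(−1.713) = 0.1802, so ΔM = −120.4 Gt C and M = 1434.0 − 120.4 = 1313.6 Gt C.

1310 Gt C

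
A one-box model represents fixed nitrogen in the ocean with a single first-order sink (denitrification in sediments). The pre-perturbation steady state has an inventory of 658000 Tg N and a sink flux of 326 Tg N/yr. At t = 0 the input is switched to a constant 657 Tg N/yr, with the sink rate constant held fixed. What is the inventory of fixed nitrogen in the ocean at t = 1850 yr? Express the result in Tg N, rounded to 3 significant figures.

The sink rate constant is k = F₀/M₀ = 326/658000 = 0.0004954 yr⁻¹.
Solving dM/dt = F₁ − kM with M(0) = M₀ gives M(t) = F₁/k + (M₀ − F₁/k)·e^(−kt).
F₁/k = 657/0.0004954 = 1.3261×10^6 Tg N; kt = 0.0004954 × 1850 = 0.9166, e^(−kt) = 0.3999.
M(1850) = 1.3261×10^6 + (658000 − 1.3261×10^6) × 0.3999 = 1.3261×10^6 − 267200 = 1.0589×10^6 Tg N.

1.06×10^6 Tg N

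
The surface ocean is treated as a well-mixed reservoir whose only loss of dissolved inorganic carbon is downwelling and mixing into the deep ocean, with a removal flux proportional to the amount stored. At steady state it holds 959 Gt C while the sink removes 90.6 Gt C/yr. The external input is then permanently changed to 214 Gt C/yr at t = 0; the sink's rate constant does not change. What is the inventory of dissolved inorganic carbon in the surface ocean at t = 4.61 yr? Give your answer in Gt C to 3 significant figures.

1420 Gt C

τ = M₀/F₀ = 959/90.6 = 10.58 yr; rate constant k = 1/τ.
New steady state M_∞ = F₁/k = F₁·τ = 214 × 10.58 = 2265.2 Gt C.
M(t) = M_∞ + (M₀ − M_∞)·e^(−t/τ); t/τ = 4.61/10.58 = 0.4355, so e^(−t/τ) = 0.6469.
M(t) = 2265.2 − 1306 × 0.6469 = 1420.2 Gt C.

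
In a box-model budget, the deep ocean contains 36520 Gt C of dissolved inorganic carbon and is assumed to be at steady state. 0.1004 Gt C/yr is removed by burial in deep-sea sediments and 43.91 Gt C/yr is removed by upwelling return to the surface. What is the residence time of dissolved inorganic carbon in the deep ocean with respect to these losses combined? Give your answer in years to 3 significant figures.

Total removal = 0.1004 + 43.91 = 44.010 Gt C/yr.
τ = M / ΣF_out = 36520 / 44.010 = 829.8 yr.

830 yr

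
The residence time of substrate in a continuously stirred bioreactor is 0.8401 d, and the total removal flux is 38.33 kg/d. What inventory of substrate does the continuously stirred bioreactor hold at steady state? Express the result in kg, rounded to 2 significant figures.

32 kg

τ = M/F ⇒ M = τ × F = 0.8401 × 38.33 = 32.20 kg.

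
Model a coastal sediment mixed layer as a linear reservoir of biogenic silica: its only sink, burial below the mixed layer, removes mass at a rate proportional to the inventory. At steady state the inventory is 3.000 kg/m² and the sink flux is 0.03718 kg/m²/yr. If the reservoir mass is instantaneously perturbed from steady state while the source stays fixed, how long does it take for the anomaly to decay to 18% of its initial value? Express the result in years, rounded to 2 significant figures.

For a linear reservoir the anomaly decays as exp(−t/τ) with τ = M/F = 3.000/0.03718 = 80.69 yr.
exp(−t/τ) = 0.18 ⇒ t = −τ ln(0.18) = 80.69 × 1.715 = 138.4 yr.

140 yr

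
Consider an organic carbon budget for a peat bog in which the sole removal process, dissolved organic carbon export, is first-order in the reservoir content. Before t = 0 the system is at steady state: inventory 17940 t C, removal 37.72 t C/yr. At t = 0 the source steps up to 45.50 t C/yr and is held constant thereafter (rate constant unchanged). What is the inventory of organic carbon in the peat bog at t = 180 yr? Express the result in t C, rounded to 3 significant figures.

19100 t C

The sink rate constant is k = F₀/M₀ = 37.72/17940 = 0.002103 yr⁻¹.
Solving dM/dt = F₁ − kM with M(0) = M₀ gives M(t) = F₁/k + (M₀ − F₁/k)·e^(−kt).
F₁/k = 45.50/0.002103 = 21640 t C; kt = 0.002103 × 180 = 0.3785, e^(−kt) = 0.6849.
M(180) = 21640 + (17940 − 21640) × 0.6849 = 21640 − 2534 = 19106 t C.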